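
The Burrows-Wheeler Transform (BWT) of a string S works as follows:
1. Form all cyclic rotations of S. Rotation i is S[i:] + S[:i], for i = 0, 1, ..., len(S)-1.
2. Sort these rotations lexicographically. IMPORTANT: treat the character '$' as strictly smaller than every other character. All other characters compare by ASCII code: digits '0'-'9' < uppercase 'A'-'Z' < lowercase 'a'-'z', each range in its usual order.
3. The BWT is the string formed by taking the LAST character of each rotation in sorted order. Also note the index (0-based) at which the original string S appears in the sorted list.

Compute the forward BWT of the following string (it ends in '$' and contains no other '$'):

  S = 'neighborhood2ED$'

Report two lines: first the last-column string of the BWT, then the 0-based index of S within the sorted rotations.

Answer: DdE2honigre$ohbo
11

Derivation:
All 16 rotations (rotation i = S[i:]+S[:i]):
  rot[0] = neighborhood2ED$
  rot[1] = eighborhood2ED$n
  rot[2] = ighborhood2ED$ne
  rot[3] = ghborhood2ED$nei
  rot[4] = hborhood2ED$neig
  rot[5] = borhood2ED$neigh
  rot[6] = orhood2ED$neighb
  rot[7] = rhood2ED$neighbo
  rot[8] = hood2ED$neighbor
  rot[9] = ood2ED$neighborh
  rot[10] = od2ED$neighborho
  rot[11] = d2ED$neighborhoo
  rot[12] = 2ED$neighborhood
  rot[13] = ED$neighborhood2
  rot[14] = D$neighborhood2E
  rot[15] = $neighborhood2ED
Sorted (with $ < everything):
  sorted[0] = $neighborhood2ED  (last char: 'D')
  sorted[1] = 2ED$neighborhood  (last char: 'd')
  sorted[2] = D$neighborhood2E  (last char: 'E')
  sorted[3] = ED$neighborhood2  (last char: '2')
  sorted[4] = borhood2ED$neigh  (last char: 'h')
  sorted[5] = d2ED$neighborhoo  (last char: 'o')
  sorted[6] = eighborhood2ED$n  (last char: 'n')
  sorted[7] = ghborhood2ED$nei  (last char: 'i')
  sorted[8] = hborhood2ED$neig  (last char: 'g')
  sorted[9] = hood2ED$neighbor  (last char: 'r')
  sorted[10] = ighborhood2ED$ne  (last char: 'e')
  sorted[11] = neighborhood2ED$  (last char: '$')
  sorted[12] = od2ED$neighborho  (last char: 'o')
  sorted[13] = ood2ED$neighborh  (last char: 'h')
  sorted[14] = orhood2ED$neighb  (last char: 'b')
  sorted[15] = rhood2ED$neighbo  (last char: 'o')
Last column: DdE2honigre$ohbo
Original string S is at sorted index 11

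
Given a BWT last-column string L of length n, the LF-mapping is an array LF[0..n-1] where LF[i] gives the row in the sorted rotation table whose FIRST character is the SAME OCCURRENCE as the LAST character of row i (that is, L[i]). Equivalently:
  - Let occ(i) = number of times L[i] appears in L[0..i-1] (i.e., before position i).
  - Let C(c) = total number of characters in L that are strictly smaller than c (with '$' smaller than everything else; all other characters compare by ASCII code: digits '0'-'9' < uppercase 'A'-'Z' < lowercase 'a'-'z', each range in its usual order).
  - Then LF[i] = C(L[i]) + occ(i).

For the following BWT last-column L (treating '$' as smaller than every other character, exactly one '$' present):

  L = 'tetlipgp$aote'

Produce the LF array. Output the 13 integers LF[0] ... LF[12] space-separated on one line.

Char counts: '$':1, 'a':1, 'e':2, 'g':1, 'i':1, 'l':1, 'o':1, 'p':2, 't':3
C (first-col start): C('$')=0, C('a')=1, C('e')=2, C('g')=4, C('i')=5, C('l')=6, C('o')=7, C('p')=8, C('t')=10
L[0]='t': occ=0, LF[0]=C('t')+0=10+0=10
L[1]='e': occ=0, LF[1]=C('e')+0=2+0=2
L[2]='t': occ=1, LF[2]=C('t')+1=10+1=11
L[3]='l': occ=0, LF[3]=C('l')+0=6+0=6
L[4]='i': occ=0, LF[4]=C('i')+0=5+0=5
L[5]='p': occ=0, LF[5]=C('p')+0=8+0=8
L[6]='g': occ=0, LF[6]=C('g')+0=4+0=4
L[7]='p': occ=1, LF[7]=C('p')+1=8+1=9
L[8]='$': occ=0, LF[8]=C('$')+0=0+0=0
L[9]='a': occ=0, LF[9]=C('a')+0=1+0=1
L[10]='o': occ=0, LF[10]=C('o')+0=7+0=7
L[11]='t': occ=2, LF[11]=C('t')+2=10+2=12
L[12]='e': occ=1, LF[12]=C('e')+1=2+1=3

Answer: 10 2 11 6 5 8 4 9 0 1 7 12 3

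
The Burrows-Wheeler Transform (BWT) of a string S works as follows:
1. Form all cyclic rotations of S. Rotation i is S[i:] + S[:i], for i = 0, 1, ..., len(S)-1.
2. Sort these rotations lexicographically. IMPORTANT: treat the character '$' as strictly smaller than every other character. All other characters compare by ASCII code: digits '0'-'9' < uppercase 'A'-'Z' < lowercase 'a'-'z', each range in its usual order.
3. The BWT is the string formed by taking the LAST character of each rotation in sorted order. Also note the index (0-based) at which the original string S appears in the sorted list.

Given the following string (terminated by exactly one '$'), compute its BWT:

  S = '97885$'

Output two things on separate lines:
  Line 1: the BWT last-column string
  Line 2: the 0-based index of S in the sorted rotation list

Answer: 58987$
5

Derivation:
All 6 rotations (rotation i = S[i:]+S[:i]):
  rot[0] = 97885$
  rot[1] = 7885$9
  rot[2] = 885$97
  rot[3] = 85$978
  rot[4] = 5$9788
  rot[5] = $97885
Sorted (with $ < everything):
  sorted[0] = $97885  (last char: '5')
  sorted[1] = 5$9788  (last char: '8')
  sorted[2] = 7885$9  (last char: '9')
  sorted[3] = 85$978  (last char: '8')
  sorted[4] = 885$97  (last char: '7')
  sorted[5] = 97885$  (last char: '$')
Last column: 58987$
Original string S is at sorted index 5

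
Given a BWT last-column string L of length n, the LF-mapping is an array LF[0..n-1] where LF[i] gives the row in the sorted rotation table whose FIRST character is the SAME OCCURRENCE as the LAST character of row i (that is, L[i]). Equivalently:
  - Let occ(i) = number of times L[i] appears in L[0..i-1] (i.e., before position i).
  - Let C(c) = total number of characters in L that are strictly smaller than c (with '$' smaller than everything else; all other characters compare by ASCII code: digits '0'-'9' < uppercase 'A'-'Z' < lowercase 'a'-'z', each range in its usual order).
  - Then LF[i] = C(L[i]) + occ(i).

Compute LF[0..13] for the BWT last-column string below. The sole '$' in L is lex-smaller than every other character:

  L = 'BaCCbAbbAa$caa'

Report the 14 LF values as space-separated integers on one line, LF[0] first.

Char counts: '$':1, 'A':2, 'B':1, 'C':2, 'a':4, 'b':3, 'c':1
C (first-col start): C('$')=0, C('A')=1, C('B')=3, C('C')=4, C('a')=6, C('b')=10, C('c')=13
L[0]='B': occ=0, LF[0]=C('B')+0=3+0=3
L[1]='a': occ=0, LF[1]=C('a')+0=6+0=6
L[2]='C': occ=0, LF[2]=C('C')+0=4+0=4
L[3]='C': occ=1, LF[3]=C('C')+1=4+1=5
L[4]='b': occ=0, LF[4]=C('b')+0=10+0=10
L[5]='A': occ=0, LF[5]=C('A')+0=1+0=1
L[6]='b': occ=1, LF[6]=C('b')+1=10+1=11
L[7]='b': occ=2, LF[7]=C('b')+2=10+2=12
L[8]='A': occ=1, LF[8]=C('A')+1=1+1=2
L[9]='a': occ=1, LF[9]=C('a')+1=6+1=7
L[10]='$': occ=0, LF[10]=C('$')+0=0+0=0
L[11]='c': occ=0, LF[11]=C('c')+0=13+0=13
L[12]='a': occ=2, LF[12]=C('a')+2=6+2=8
L[13]='a': occ=3, LF[13]=C('a')+3=6+3=9

Answer: 3 6 4 5 10 1 11 12 2 7 0 13 8 9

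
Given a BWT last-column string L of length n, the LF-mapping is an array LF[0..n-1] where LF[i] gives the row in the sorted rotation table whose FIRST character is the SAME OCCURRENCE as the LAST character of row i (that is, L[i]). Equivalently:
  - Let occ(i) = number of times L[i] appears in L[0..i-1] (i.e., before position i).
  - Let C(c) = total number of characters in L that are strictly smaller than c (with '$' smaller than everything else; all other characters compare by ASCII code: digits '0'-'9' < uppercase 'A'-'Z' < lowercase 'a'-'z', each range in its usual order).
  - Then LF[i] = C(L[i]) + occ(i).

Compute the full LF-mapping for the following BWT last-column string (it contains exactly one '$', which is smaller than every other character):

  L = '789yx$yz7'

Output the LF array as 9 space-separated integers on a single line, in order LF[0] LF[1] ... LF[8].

Answer: 1 3 4 6 5 0 7 8 2

Derivation:
Char counts: '$':1, '7':2, '8':1, '9':1, 'x':1, 'y':2, 'z':1
C (first-col start): C('$')=0, C('7')=1, C('8')=3, C('9')=4, C('x')=5, C('y')=6, C('z')=8
L[0]='7': occ=0, LF[0]=C('7')+0=1+0=1
L[1]='8': occ=0, LF[1]=C('8')+0=3+0=3
L[2]='9': occ=0, LF[2]=C('9')+0=4+0=4
L[3]='y': occ=0, LF[3]=C('y')+0=6+0=6
L[4]='x': occ=0, LF[4]=C('x')+0=5+0=5
L[5]='$': occ=0, LF[5]=C('$')+0=0+0=0
L[6]='y': occ=1, LF[6]=C('y')+1=6+1=7
L[7]='z': occ=0, LF[7]=C('z')+0=8+0=8
L[8]='7': occ=1, LF[8]=C('7')+1=1+1=2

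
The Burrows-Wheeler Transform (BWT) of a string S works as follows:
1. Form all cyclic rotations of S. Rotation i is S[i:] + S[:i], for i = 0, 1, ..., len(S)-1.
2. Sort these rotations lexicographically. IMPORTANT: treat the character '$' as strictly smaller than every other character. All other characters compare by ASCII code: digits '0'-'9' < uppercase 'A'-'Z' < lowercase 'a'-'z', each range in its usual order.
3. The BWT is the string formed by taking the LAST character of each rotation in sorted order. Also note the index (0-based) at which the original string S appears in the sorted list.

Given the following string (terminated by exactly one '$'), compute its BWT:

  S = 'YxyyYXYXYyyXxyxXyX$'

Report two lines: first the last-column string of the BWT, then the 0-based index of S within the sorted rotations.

Answer: XyYYyxyX$XyXYXyyxYx
8

Derivation:
All 19 rotations (rotation i = S[i:]+S[:i]):
  rot[0] = YxyyYXYXYyyXxyxXyX$
  rot[1] = xyyYXYXYyyXxyxXyX$Y
  rot[2] = yyYXYXYyyXxyxXyX$Yx
  rot[3] = yYXYXYyyXxyxXyX$Yxy
  rot[4] = YXYXYyyXxyxXyX$Yxyy
  rot[5] = XYXYyyXxyxXyX$YxyyY
  rot[6] = YXYyyXxyxXyX$YxyyYX
  rot[7] = XYyyXxyxXyX$YxyyYXY
  rot[8] = YyyXxyxXyX$YxyyYXYX
  rot[9] = yyXxyxXyX$YxyyYXYXY
  rot[10] = yXxyxXyX$YxyyYXYXYy
  rot[11] = XxyxXyX$YxyyYXYXYyy
  rot[12] = xyxXyX$YxyyYXYXYyyX
  rot[13] = yxXyX$YxyyYXYXYyyXx
  rot[14] = xXyX$YxyyYXYXYyyXxy
  rot[15] = XyX$YxyyYXYXYyyXxyx
  rot[16] = yX$YxyyYXYXYyyXxyxX
  rot[17] = X$YxyyYXYXYyyXxyxXy
  rot[18] = $YxyyYXYXYyyXxyxXyX
Sorted (with $ < everything):
  sorted[0] = $YxyyYXYXYyyXxyxXyX  (last char: 'X')
  sorted[1] = X$YxyyYXYXYyyXxyxXy  (last char: 'y')
  sorted[2] = XYXYyyXxyxXyX$YxyyY  (last char: 'Y')
  sorted[3] = XYyyXxyxXyX$YxyyYXY  (last char: 'Y')
  sorted[4] = XxyxXyX$YxyyYXYXYyy  (last char: 'y')
  sorted[5] = XyX$YxyyYXYXYyyXxyx  (last char: 'x')
  sorted[6] = YXYXYyyXxyxXyX$Yxyy  (last char: 'y')
  sorted[7] = YXYyyXxyxXyX$YxyyYX  (last char: 'X')
  sorted[8] = YxyyYXYXYyyXxyxXyX$  (last char: '$')
  sorted[9] = YyyXxyxXyX$YxyyYXYX  (last char: 'X')
  sorted[10] = xXyX$YxyyYXYXYyyXxy  (last char: 'y')
  sorted[11] = xyxXyX$YxyyYXYXYyyX  (last char: 'X')
  sorted[12] = xyyYXYXYyyXxyxXyX$Y  (last char: 'Y')
  sorted[13] = yX$YxyyYXYXYyyXxyxX  (last char: 'X')
  sorted[14] = yXxyxXyX$YxyyYXYXYy  (last char: 'y')
  sorted[15] = yYXYXYyyXxyxXyX$Yxy  (last char: 'y')
  sorted[16] = yxXyX$YxyyYXYXYyyXx  (last char: 'x')
  sorted[17] = yyXxyxXyX$YxyyYXYXY  (last char: 'Y')
  sorted[18] = yyYXYXYyyXxyxXyX$Yx  (last char: 'x')
Last column: XyYYyxyX$XyXYXyyxYx
Original string S is at sorted index 8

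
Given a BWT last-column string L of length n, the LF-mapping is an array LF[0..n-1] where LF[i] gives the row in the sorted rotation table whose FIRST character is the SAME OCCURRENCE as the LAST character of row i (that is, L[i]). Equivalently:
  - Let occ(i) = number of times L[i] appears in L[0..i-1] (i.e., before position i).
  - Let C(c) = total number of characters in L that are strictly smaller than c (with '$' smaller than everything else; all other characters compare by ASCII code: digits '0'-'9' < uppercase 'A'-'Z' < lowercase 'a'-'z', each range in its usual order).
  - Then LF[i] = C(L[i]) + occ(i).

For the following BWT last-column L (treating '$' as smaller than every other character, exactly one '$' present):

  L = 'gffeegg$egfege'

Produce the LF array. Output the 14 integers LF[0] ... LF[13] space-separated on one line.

Answer: 9 6 7 1 2 10 11 0 3 12 8 4 13 5

Derivation:
Char counts: '$':1, 'e':5, 'f':3, 'g':5
C (first-col start): C('$')=0, C('e')=1, C('f')=6, C('g')=9
L[0]='g': occ=0, LF[0]=C('g')+0=9+0=9
L[1]='f': occ=0, LF[1]=C('f')+0=6+0=6
L[2]='f': occ=1, LF[2]=C('f')+1=6+1=7
L[3]='e': occ=0, LF[3]=C('e')+0=1+0=1
L[4]='e': occ=1, LF[4]=C('e')+1=1+1=2
L[5]='g': occ=1, LF[5]=C('g')+1=9+1=10
L[6]='g': occ=2, LF[6]=C('g')+2=9+2=11
L[7]='$': occ=0, LF[7]=C('$')+0=0+0=0
L[8]='e': occ=2, LF[8]=C('e')+2=1+2=3
L[9]='g': occ=3, LF[9]=C('g')+3=9+3=12
L[10]='f': occ=2, LF[10]=C('f')+2=6+2=8
L[11]='e': occ=3, LF[11]=C('e')+3=1+3=4
L[12]='g': occ=4, LF[12]=C('g')+4=9+4=13
L[13]='e': occ=4, LF[13]=C('e')+4=1+4=5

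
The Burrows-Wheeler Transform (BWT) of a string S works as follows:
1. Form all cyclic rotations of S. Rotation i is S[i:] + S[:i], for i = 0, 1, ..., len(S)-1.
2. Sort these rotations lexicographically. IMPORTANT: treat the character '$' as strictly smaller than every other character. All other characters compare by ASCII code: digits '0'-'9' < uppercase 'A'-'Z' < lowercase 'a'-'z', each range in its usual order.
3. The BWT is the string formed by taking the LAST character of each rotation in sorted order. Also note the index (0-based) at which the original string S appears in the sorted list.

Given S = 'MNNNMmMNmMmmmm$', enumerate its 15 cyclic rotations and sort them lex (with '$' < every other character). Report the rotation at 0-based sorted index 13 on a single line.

Answer: mmm$MNNNMmMNmMm

Derivation:
All 15 rotations (rotation i = S[i:]+S[:i]):
  rot[0] = MNNNMmMNmMmmmm$
  rot[1] = NNNMmMNmMmmmm$M
  rot[2] = NNMmMNmMmmmm$MN
  rot[3] = NMmMNmMmmmm$MNN
  rot[4] = MmMNmMmmmm$MNNN
  rot[5] = mMNmMmmmm$MNNNM
  rot[6] = MNmMmmmm$MNNNMm
  rot[7] = NmMmmmm$MNNNMmM
  rot[8] = mMmmmm$MNNNMmMN
  rot[9] = Mmmmm$MNNNMmMNm
  rot[10] = mmmm$MNNNMmMNmM
  rot[11] = mmm$MNNNMmMNmMm
  rot[12] = mm$MNNNMmMNmMmm
  rot[13] = m$MNNNMmMNmMmmm
  rot[14] = $MNNNMmMNmMmmmm
Sorted (with $ < everything):
  sorted[0] = $MNNNMmMNmMmmmm
  sorted[1] = MNNNMmMNmMmmmm$
  sorted[2] = MNmMmmmm$MNNNMm
  sorted[3] = MmMNmMmmmm$MNNN
  sorted[4] = Mmmmm$MNNNMmMNm
  sorted[5] = NMmMNmMmmmm$MNN
  sorted[6] = NNMmMNmMmmmm$MN
  sorted[7] = NNNMmMNmMmmmm$M
  sorted[8] = NmMmmmm$MNNNMmM
  sorted[9] = m$MNNNMmMNmMmmm
  sorted[10] = mMNmMmmmm$MNNNM
  sorted[11] = mMmmmm$MNNNMmMN
  sorted[12] = mm$MNNNMmMNmMmm
  sorted[13] = mmm$MNNNMmMNmMm
  sorted[14] = mmmm$MNNNMmMNmM
sorted[13] = mmm$MNNNMmMNmMm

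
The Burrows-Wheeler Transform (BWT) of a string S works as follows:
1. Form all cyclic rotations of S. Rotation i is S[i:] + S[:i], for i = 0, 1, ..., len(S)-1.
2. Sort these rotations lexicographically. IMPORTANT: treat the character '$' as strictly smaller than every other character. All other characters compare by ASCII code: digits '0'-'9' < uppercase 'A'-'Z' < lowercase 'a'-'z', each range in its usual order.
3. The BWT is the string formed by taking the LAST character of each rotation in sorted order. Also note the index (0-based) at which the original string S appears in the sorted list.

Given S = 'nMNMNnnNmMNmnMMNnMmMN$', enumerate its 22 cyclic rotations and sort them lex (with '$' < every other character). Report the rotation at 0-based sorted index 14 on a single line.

All 22 rotations (rotation i = S[i:]+S[:i]):
  rot[0] = nMNMNnnNmMNmnMMNnMmMN$
  rot[1] = MNMNnnNmMNmnMMNnMmMN$n
  rot[2] = NMNnnNmMNmnMMNnMmMN$nM
  rot[3] = MNnnNmMNmnMMNnMmMN$nMN
  rot[4] = NnnNmMNmnMMNnMmMN$nMNM
  rot[5] = nnNmMNmnMMNnMmMN$nMNMN
  rot[6] = nNmMNmnMMNnMmMN$nMNMNn
  rot[7] = NmMNmnMMNnMmMN$nMNMNnn
  rot[8] = mMNmnMMNnMmMN$nMNMNnnN
  rot[9] = MNmnMMNnMmMN$nMNMNnnNm
  rot[10] = NmnMMNnMmMN$nMNMNnnNmM
  rot[11] = mnMMNnMmMN$nMNMNnnNmMN
  rot[12] = nMMNnMmMN$nMNMNnnNmMNm
  rot[13] = MMNnMmMN$nMNMNnnNmMNmn
  rot[14] = MNnMmMN$nMNMNnnNmMNmnM
  rot[15] = NnMmMN$nMNMNnnNmMNmnMM
  rot[16] = nMmMN$nMNMNnnNmMNmnMMN
  rot[17] = MmMN$nMNMNnnNmMNmnMMNn
  rot[18] = mMN$nMNMNnnNmMNmnMMNnM
  rot[19] = MN$nMNMNnnNmMNmnMMNnMm
  rot[20] = N$nMNMNnnNmMNmnMMNnMmM
  rot[21] = $nMNMNnnNmMNmnMMNnMmMN
Sorted (with $ < everything):
  sorted[0] = $nMNMNnnNmMNmnMMNnMmMN
  sorted[1] = MMNnMmMN$nMNMNnnNmMNmn
  sorted[2] = MN$nMNMNnnNmMNmnMMNnMm
  sorted[3] = MNMNnnNmMNmnMMNnMmMN$n
  sorted[4] = MNmnMMNnMmMN$nMNMNnnNm
  sorted[5] = MNnMmMN$nMNMNnnNmMNmnM
  sorted[6] = MNnnNmMNmnMMNnMmMN$nMN
  sorted[7] = MmMN$nMNMNnnNmMNmnMMNn
  sorted[8] = N$nMNMNnnNmMNmnMMNnMmM
  sorted[9] = NMNnnNmMNmnMMNnMmMN$nM
  sorted[10] = NmMNmnMMNnMmMN$nMNMNnn
  sorted[11] = NmnMMNnMmMN$nMNMNnnNmM
  sorted[12] = NnMmMN$nMNMNnnNmMNmnMM
  sorted[13] = NnnNmMNmnMMNnMmMN$nMNM
  sorted[14] = mMN$nMNMNnnNmMNmnMMNnM
  sorted[15] = mMNmnMMNnMmMN$nMNMNnnN
  sorted[16] = mnMMNnMmMN$nMNMNnnNmMN
  sorted[17] = nMMNnMmMN$nMNMNnnNmMNm
  sorted[18] = nMNMNnnNmMNmnMMNnMmMN$
  sorted[19] = nMmMN$nMNMNnnNmMNmnMMN
  sorted[20] = nNmMNmnMMNnMmMN$nMNMNn
  sorted[21] = nnNmMNmnMMNnMmMN$nMNMN
sorted[14] = mMN$nMNMNnnNmMNmnMMNnM

Answer: mMN$nMNMNnnNmMNmnMMNnM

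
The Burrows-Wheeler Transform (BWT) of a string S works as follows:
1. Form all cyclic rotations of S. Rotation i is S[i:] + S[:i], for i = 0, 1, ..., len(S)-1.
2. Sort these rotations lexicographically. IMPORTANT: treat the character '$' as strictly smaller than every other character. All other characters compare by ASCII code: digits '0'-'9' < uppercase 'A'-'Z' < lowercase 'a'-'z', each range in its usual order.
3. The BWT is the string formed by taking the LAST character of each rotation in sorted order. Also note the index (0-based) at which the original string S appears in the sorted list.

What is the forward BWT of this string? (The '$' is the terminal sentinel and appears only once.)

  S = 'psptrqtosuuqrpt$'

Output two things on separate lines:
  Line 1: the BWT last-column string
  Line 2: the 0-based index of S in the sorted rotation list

Answer: tt$rsurqtpopqpus
2

Derivation:
All 16 rotations (rotation i = S[i:]+S[:i]):
  rot[0] = psptrqtosuuqrpt$
  rot[1] = sptrqtosuuqrpt$p
  rot[2] = ptrqtosuuqrpt$ps
  rot[3] = trqtosuuqrpt$psp
  rot[4] = rqtosuuqrpt$pspt
  rot[5] = qtosuuqrpt$psptr
  rot[6] = tosuuqrpt$psptrq
  rot[7] = osuuqrpt$psptrqt
  rot[8] = suuqrpt$psptrqto
  rot[9] = uuqrpt$psptrqtos
  rot[10] = uqrpt$psptrqtosu
  rot[11] = qrpt$psptrqtosuu
  rot[12] = rpt$psptrqtosuuq
  rot[13] = pt$psptrqtosuuqr
  rot[14] = t$psptrqtosuuqrp
  rot[15] = $psptrqtosuuqrpt
Sorted (with $ < everything):
  sorted[0] = $psptrqtosuuqrpt  (last char: 't')
  sorted[1] = osuuqrpt$psptrqt  (last char: 't')
  sorted[2] = psptrqtosuuqrpt$  (last char: '$')
  sorted[3] = pt$psptrqtosuuqr  (last char: 'r')
  sorted[4] = ptrqtosuuqrpt$ps  (last char: 's')
  sorted[5] = qrpt$psptrqtosuu  (last char: 'u')
  sorted[6] = qtosuuqrpt$psptr  (last char: 'r')
  sorted[7] = rpt$psptrqtosuuq  (last char: 'q')
  sorted[8] = rqtosuuqrpt$pspt  (last char: 't')
  sorted[9] = sptrqtosuuqrpt$p  (last char: 'p')
  sorted[10] = suuqrpt$psptrqto  (last char: 'o')
  sorted[11] = t$psptrqtosuuqrp  (last char: 'p')
  sorted[12] = tosuuqrpt$psptrq  (last char: 'q')
  sorted[13] = trqtosuuqrpt$psp  (last char: 'p')
  sorted[14] = uqrpt$psptrqtosu  (last char: 'u')
  sorted[15] = uuqrpt$psptrqtos  (last char: 's')
Last column: tt$rsurqtpopqpus
Original string S is at sorted index 2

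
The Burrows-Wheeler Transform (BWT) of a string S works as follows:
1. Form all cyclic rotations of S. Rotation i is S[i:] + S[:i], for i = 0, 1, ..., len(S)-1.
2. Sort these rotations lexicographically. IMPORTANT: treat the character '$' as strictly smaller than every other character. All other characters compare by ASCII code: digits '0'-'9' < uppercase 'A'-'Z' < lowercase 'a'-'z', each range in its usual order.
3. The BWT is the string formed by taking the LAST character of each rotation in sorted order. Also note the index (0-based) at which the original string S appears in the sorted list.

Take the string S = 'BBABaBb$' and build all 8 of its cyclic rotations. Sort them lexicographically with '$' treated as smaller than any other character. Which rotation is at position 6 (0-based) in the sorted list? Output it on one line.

Answer: aBb$BBAB

Derivation:
All 8 rotations (rotation i = S[i:]+S[:i]):
  rot[0] = BBABaBb$
  rot[1] = BABaBb$B
  rot[2] = ABaBb$BB
  rot[3] = BaBb$BBA
  rot[4] = aBb$BBAB
  rot[5] = Bb$BBABa
  rot[6] = b$BBABaB
  rot[7] = $BBABaBb
Sorted (with $ < everything):
  sorted[0] = $BBABaBb
  sorted[1] = ABaBb$BB
  sorted[2] = BABaBb$B
  sorted[3] = BBABaBb$
  sorted[4] = BaBb$BBA
  sorted[5] = Bb$BBABa
  sorted[6] = aBb$BBAB
  sorted[7] = b$BBABaB
sorted[6] = aBb$BBAB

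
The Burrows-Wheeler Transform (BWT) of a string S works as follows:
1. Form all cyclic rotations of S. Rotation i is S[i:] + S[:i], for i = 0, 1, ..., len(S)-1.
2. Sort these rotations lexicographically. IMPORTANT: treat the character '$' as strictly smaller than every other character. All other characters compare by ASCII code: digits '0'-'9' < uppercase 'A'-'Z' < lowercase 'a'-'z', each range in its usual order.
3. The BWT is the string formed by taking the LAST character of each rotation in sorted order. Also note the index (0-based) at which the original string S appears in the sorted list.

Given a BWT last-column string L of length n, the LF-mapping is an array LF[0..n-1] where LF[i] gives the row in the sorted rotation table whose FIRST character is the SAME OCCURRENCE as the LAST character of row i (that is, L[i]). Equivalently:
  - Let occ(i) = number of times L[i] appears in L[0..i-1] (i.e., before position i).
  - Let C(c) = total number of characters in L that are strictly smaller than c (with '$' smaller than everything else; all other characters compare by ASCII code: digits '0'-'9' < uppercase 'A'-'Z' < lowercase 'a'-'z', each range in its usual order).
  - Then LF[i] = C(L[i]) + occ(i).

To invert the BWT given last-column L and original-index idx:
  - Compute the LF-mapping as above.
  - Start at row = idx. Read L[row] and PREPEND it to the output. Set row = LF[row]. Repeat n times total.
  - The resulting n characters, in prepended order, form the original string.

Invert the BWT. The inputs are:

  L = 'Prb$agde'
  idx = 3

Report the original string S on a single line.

Answer: badgerP$

Derivation:
LF mapping: 1 7 3 0 2 6 4 5
Walk LF starting at row 3, prepending L[row]:
  step 1: row=3, L[3]='$', prepend. Next row=LF[3]=0
  step 2: row=0, L[0]='P', prepend. Next row=LF[0]=1
  step 3: row=1, L[1]='r', prepend. Next row=LF[1]=7
  step 4: row=7, L[7]='e', prepend. Next row=LF[7]=5
  step 5: row=5, L[5]='g', prepend. Next row=LF[5]=6
  step 6: row=6, L[6]='d', prepend. Next row=LF[6]=4
  step 7: row=4, L[4]='a', prepend. Next row=LF[4]=2
  step 8: row=2, L[2]='b', prepend. Next row=LF[2]=3
Reversed output: badgerP$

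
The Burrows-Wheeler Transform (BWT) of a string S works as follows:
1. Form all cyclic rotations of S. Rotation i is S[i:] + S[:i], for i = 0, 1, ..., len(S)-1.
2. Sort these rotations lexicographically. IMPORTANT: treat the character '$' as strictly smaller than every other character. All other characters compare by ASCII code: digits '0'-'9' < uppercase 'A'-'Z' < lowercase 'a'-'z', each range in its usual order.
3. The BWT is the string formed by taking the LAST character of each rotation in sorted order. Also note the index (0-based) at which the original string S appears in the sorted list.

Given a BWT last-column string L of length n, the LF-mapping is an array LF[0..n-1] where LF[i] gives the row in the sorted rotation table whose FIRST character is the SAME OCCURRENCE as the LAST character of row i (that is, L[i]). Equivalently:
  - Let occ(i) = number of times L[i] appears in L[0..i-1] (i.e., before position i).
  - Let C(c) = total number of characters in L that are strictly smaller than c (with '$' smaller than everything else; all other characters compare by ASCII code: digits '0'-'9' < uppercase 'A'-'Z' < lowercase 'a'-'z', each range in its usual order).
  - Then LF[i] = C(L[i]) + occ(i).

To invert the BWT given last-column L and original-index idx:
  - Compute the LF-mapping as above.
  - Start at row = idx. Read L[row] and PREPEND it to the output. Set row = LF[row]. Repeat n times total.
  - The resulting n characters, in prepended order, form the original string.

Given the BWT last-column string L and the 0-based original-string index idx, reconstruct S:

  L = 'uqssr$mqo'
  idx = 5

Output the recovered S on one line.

LF mapping: 8 3 6 7 5 0 1 4 2
Walk LF starting at row 5, prepending L[row]:
  step 1: row=5, L[5]='$', prepend. Next row=LF[5]=0
  step 2: row=0, L[0]='u', prepend. Next row=LF[0]=8
  step 3: row=8, L[8]='o', prepend. Next row=LF[8]=2
  step 4: row=2, L[2]='s', prepend. Next row=LF[2]=6
  step 5: row=6, L[6]='m', prepend. Next row=LF[6]=1
  step 6: row=1, L[1]='q', prepend. Next row=LF[1]=3
  step 7: row=3, L[3]='s', prepend. Next row=LF[3]=7
  step 8: row=7, L[7]='q', prepend. Next row=LF[7]=4
  step 9: row=4, L[4]='r', prepend. Next row=LF[4]=5
Reversed output: rqsqmsou$

Answer: rqsqmsou$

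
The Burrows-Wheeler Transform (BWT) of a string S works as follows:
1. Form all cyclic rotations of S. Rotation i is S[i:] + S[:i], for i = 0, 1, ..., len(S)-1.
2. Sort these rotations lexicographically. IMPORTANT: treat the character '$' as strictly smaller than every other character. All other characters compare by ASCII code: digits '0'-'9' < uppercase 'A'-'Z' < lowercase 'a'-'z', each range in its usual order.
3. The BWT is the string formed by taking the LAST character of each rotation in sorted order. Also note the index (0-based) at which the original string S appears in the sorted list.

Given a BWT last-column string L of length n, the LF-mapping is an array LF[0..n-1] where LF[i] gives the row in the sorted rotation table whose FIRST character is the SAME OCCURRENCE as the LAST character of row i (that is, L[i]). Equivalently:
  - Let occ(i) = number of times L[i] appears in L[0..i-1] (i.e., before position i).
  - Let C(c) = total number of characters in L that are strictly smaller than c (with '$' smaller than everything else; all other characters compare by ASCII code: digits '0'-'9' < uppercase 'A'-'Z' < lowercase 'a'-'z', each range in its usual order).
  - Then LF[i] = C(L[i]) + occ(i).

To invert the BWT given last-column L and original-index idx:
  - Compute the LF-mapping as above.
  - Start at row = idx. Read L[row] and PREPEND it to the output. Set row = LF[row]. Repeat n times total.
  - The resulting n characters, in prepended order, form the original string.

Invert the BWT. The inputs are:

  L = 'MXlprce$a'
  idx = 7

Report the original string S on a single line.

LF mapping: 1 2 6 7 8 4 5 0 3
Walk LF starting at row 7, prepending L[row]:
  step 1: row=7, L[7]='$', prepend. Next row=LF[7]=0
  step 2: row=0, L[0]='M', prepend. Next row=LF[0]=1
  step 3: row=1, L[1]='X', prepend. Next row=LF[1]=2
  step 4: row=2, L[2]='l', prepend. Next row=LF[2]=6
  step 5: row=6, L[6]='e', prepend. Next row=LF[6]=5
  step 6: row=5, L[5]='c', prepend. Next row=LF[5]=4
  step 7: row=4, L[4]='r', prepend. Next row=LF[4]=8
  step 8: row=8, L[8]='a', prepend. Next row=LF[8]=3
  step 9: row=3, L[3]='p', prepend. Next row=LF[3]=7
Reversed output: parcelXM$

Answer: parcelXM$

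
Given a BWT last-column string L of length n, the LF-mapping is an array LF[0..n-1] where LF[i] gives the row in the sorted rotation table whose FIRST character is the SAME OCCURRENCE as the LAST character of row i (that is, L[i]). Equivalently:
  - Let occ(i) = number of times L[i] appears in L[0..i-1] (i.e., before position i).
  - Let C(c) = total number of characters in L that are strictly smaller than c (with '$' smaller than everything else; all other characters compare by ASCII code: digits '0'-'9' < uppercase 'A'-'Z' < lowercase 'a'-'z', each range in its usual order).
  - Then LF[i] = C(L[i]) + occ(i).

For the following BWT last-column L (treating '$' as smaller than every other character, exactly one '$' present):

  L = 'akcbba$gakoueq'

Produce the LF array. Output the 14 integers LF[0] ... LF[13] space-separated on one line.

Answer: 1 9 6 4 5 2 0 8 3 10 11 13 7 12

Derivation:
Char counts: '$':1, 'a':3, 'b':2, 'c':1, 'e':1, 'g':1, 'k':2, 'o':1, 'q':1, 'u':1
C (first-col start): C('$')=0, C('a')=1, C('b')=4, C('c')=6, C('e')=7, C('g')=8, C('k')=9, C('o')=11, C('q')=12, C('u')=13
L[0]='a': occ=0, LF[0]=C('a')+0=1+0=1
L[1]='k': occ=0, LF[1]=C('k')+0=9+0=9
L[2]='c': occ=0, LF[2]=C('c')+0=6+0=6
L[3]='b': occ=0, LF[3]=C('b')+0=4+0=4
L[4]='b': occ=1, LF[4]=C('b')+1=4+1=5
L[5]='a': occ=1, LF[5]=C('a')+1=1+1=2
L[6]='$': occ=0, LF[6]=C('$')+0=0+0=0
L[7]='g': occ=0, LF[7]=C('g')+0=8+0=8
L[8]='a': occ=2, LF[8]=C('a')+2=1+2=3
L[9]='k': occ=1, LF[9]=C('k')+1=9+1=10
L[10]='o': occ=0, LF[10]=C('o')+0=11+0=11
L[11]='u': occ=0, LF[11]=C('u')+0=13+0=13
L[12]='e': occ=0, LF[12]=C('e')+0=7+0=7
L[13]='q': occ=0, LF[13]=C('q')+0=12+0=12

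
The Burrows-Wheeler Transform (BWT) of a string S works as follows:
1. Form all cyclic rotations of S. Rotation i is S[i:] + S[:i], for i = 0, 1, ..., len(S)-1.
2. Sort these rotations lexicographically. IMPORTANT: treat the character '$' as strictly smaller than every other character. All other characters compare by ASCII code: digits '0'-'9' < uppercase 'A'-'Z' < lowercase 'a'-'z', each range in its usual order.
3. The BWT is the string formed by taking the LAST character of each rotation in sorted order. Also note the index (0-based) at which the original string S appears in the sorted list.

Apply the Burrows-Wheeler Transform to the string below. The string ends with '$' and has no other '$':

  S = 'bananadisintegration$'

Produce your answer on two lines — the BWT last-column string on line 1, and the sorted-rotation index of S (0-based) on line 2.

All 21 rotations (rotation i = S[i:]+S[:i]):
  rot[0] = bananadisintegration$
  rot[1] = ananadisintegration$b
  rot[2] = nanadisintegration$ba
  rot[3] = anadisintegration$ban
  rot[4] = nadisintegration$bana
  rot[5] = adisintegration$banan
  rot[6] = disintegration$banana
  rot[7] = isintegration$bananad
  rot[8] = sintegration$bananadi
  rot[9] = integration$bananadis
  rot[10] = ntegration$bananadisi
  rot[11] = tegration$bananadisin
  rot[12] = egration$bananadisint
  rot[13] = gration$bananadisinte
  rot[14] = ration$bananadisinteg
  rot[15] = ation$bananadisintegr
  rot[16] = tion$bananadisintegra
  rot[17] = ion$bananadisintegrat
  rot[18] = on$bananadisintegrati
  rot[19] = n$bananadisintegratio
  rot[20] = $bananadisintegration
Sorted (with $ < everything):
  sorted[0] = $bananadisintegration  (last char: 'n')
  sorted[1] = adisintegration$banan  (last char: 'n')
  sorted[2] = anadisintegration$ban  (last char: 'n')
  sorted[3] = ananadisintegration$b  (last char: 'b')
  sorted[4] = ation$bananadisintegr  (last char: 'r')
  sorted[5] = bananadisintegration$  (last char: '$')
  sorted[6] = disintegration$banana  (last char: 'a')
  sorted[7] = egration$bananadisint  (last char: 't')
  sorted[8] = gration$bananadisinte  (last char: 'e')
  sorted[9] = integration$bananadis  (last char: 's')
  sorted[10] = ion$bananadisintegrat  (last char: 't')
  sorted[11] = isintegration$bananad  (last char: 'd')
  sorted[12] = n$bananadisintegratio  (last char: 'o')
  sorted[13] = nadisintegration$bana  (last char: 'a')
  sorted[14] = nanadisintegration$ba  (last char: 'a')
  sorted[15] = ntegration$bananadisi  (last char: 'i')
  sorted[16] = on$bananadisintegrati  (last char: 'i')
  sorted[17] = ration$bananadisinteg  (last char: 'g')
  sorted[18] = sintegration$bananadi  (last char: 'i')
  sorted[19] = tegration$bananadisin  (last char: 'n')
  sorted[20] = tion$bananadisintegra  (last char: 'a')
Last column: nnnbr$atestdoaaiigina
Original string S is at sorted index 5

Answer: nnnbr$atestdoaaiigina
5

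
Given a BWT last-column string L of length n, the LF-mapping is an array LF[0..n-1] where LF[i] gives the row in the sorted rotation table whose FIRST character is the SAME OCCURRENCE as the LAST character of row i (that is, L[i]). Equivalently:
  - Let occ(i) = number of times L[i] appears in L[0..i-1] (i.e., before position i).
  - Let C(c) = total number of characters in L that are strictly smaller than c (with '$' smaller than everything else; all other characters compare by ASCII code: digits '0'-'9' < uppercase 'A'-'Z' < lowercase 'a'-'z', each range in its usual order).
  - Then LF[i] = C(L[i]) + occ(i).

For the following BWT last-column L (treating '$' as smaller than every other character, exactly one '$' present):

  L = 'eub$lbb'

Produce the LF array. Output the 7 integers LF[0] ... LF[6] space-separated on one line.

Answer: 4 6 1 0 5 2 3

Derivation:
Char counts: '$':1, 'b':3, 'e':1, 'l':1, 'u':1
C (first-col start): C('$')=0, C('b')=1, C('e')=4, C('l')=5, C('u')=6
L[0]='e': occ=0, LF[0]=C('e')+0=4+0=4
L[1]='u': occ=0, LF[1]=C('u')+0=6+0=6
L[2]='b': occ=0, LF[2]=C('b')+0=1+0=1
L[3]='$': occ=0, LF[3]=C('$')+0=0+0=0
L[4]='l': occ=0, LF[4]=C('l')+0=5+0=5
L[5]='b': occ=1, LF[5]=C('b')+1=1+1=2
L[6]='b': occ=2, LF[6]=C('b')+2=1+2=3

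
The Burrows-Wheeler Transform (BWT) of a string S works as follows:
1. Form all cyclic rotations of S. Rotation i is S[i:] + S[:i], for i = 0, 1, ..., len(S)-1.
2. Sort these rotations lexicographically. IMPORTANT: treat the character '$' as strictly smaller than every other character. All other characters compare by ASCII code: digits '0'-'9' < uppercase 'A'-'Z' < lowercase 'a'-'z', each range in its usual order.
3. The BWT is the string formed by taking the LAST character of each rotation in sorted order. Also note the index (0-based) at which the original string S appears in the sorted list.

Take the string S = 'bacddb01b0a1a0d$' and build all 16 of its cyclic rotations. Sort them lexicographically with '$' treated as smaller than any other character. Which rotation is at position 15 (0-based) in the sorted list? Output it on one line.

All 16 rotations (rotation i = S[i:]+S[:i]):
  rot[0] = bacddb01b0a1a0d$
  rot[1] = acddb01b0a1a0d$b
  rot[2] = cddb01b0a1a0d$ba
  rot[3] = ddb01b0a1a0d$bac
  rot[4] = db01b0a1a0d$bacd
  rot[5] = b01b0a1a0d$bacdd
  rot[6] = 01b0a1a0d$bacddb
  rot[7] = 1b0a1a0d$bacddb0
  rot[8] = b0a1a0d$bacddb01
  rot[9] = 0a1a0d$bacddb01b
  rot[10] = a1a0d$bacddb01b0
  rot[11] = 1a0d$bacddb01b0a
  rot[12] = a0d$bacddb01b0a1
  rot[13] = 0d$bacddb01b0a1a
  rot[14] = d$bacddb01b0a1a0
  rot[15] = $bacddb01b0a1a0d
Sorted (with $ < everything):
  sorted[0] = $bacddb01b0a1a0d
  sorted[1] = 01b0a1a0d$bacddb
  sorted[2] = 0a1a0d$bacddb01b
  sorted[3] = 0d$bacddb01b0a1a
  sorted[4] = 1a0d$bacddb01b0a
  sorted[5] = 1b0a1a0d$bacddb0
  sorted[6] = a0d$bacddb01b0a1
  sorted[7] = a1a0d$bacddb01b0
  sorted[8] = acddb01b0a1a0d$b
  sorted[9] = b01b0a1a0d$bacdd
  sorted[10] = b0a1a0d$bacddb01
  sorted[11] = bacddb01b0a1a0d$
  sorted[12] = cddb01b0a1a0d$ba
  sorted[13] = d$bacddb01b0a1a0
  sorted[14] = db01b0a1a0d$bacd
  sorted[15] = ddb01b0a1a0d$bac
sorted[15] = ddb01b0a1a0d$bac

Answer: ddb01b0a1a0d$bac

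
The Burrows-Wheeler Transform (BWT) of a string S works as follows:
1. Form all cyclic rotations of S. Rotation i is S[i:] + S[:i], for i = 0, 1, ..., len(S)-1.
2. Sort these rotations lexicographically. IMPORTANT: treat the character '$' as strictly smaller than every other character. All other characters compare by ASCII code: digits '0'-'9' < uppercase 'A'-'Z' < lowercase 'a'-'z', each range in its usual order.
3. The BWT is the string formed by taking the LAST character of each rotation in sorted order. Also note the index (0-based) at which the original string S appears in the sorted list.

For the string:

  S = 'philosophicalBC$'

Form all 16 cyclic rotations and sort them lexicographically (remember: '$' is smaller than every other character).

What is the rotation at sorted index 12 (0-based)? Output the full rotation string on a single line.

All 16 rotations (rotation i = S[i:]+S[:i]):
  rot[0] = philosophicalBC$
  rot[1] = hilosophicalBC$p
  rot[2] = ilosophicalBC$ph
  rot[3] = losophicalBC$phi
  rot[4] = osophicalBC$phil
  rot[5] = sophicalBC$philo
  rot[6] = ophicalBC$philos
  rot[7] = phicalBC$philoso
  rot[8] = hicalBC$philosop
  rot[9] = icalBC$philosoph
  rot[10] = calBC$philosophi
  rot[11] = alBC$philosophic
  rot[12] = lBC$philosophica
  rot[13] = BC$philosophical
  rot[14] = C$philosophicalB
  rot[15] = $philosophicalBC
Sorted (with $ < everything):
  sorted[0] = $philosophicalBC
  sorted[1] = BC$philosophical
  sorted[2] = C$philosophicalB
  sorted[3] = alBC$philosophic
  sorted[4] = calBC$philosophi
  sorted[5] = hicalBC$philosop
  sorted[6] = hilosophicalBC$p
  sorted[7] = icalBC$philosoph
  sorted[8] = ilosophicalBC$ph
  sorted[9] = lBC$philosophica
  sorted[10] = losophicalBC$phi
  sorted[11] = ophicalBC$philos
  sorted[12] = osophicalBC$phil
  sorted[13] = phicalBC$philoso
  sorted[14] = philosophicalBC$
  sorted[15] = sophicalBC$philo
sorted[12] = osophicalBC$phil

Answer: osophicalBC$phil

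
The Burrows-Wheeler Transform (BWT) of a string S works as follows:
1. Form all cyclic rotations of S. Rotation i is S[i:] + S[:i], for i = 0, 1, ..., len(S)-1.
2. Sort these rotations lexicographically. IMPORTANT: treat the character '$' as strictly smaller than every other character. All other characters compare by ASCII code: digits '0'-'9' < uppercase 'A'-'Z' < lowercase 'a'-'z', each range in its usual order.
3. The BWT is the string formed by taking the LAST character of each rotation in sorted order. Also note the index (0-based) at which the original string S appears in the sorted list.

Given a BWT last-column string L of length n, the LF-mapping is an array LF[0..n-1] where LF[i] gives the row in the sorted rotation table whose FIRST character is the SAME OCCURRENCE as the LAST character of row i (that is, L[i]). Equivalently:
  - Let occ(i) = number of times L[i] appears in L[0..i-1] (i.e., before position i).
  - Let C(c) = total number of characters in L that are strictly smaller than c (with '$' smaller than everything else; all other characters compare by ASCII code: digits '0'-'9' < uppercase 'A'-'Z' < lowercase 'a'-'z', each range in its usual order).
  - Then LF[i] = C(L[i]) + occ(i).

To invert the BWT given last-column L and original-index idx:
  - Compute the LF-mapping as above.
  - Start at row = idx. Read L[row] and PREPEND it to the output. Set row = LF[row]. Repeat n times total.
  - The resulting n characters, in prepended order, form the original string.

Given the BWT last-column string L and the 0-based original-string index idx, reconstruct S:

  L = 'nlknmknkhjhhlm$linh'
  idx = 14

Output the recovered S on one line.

Answer: mmhnnjkkhlhkinhlln$

Derivation:
LF mapping: 15 10 7 16 13 8 17 9 1 6 2 3 11 14 0 12 5 18 4
Walk LF starting at row 14, prepending L[row]:
  step 1: row=14, L[14]='$', prepend. Next row=LF[14]=0
  step 2: row=0, L[0]='n', prepend. Next row=LF[0]=15
  step 3: row=15, L[15]='l', prepend. Next row=LF[15]=12
  step 4: row=12, L[12]='l', prepend. Next row=LF[12]=11
  step 5: row=11, L[11]='h', prepend. Next row=LF[11]=3
  step 6: row=3, L[3]='n', prepend. Next row=LF[3]=16
  step 7: row=16, L[16]='i', prepend. Next row=LF[16]=5
  step 8: row=5, L[5]='k', prepend. Next row=LF[5]=8
  step 9: row=8, L[8]='h', prepend. Next row=LF[8]=1
  step 10: row=1, L[1]='l', prepend. Next row=LF[1]=10
  step 11: row=10, L[10]='h', prepend. Next row=LF[10]=2
  step 12: row=2, L[2]='k', prepend. Next row=LF[2]=7
  step 13: row=7, L[7]='k', prepend. Next row=LF[7]=9
  step 14: row=9, L[9]='j', prepend. Next row=LF[9]=6
  step 15: row=6, L[6]='n', prepend. Next row=LF[6]=17
  step 16: row=17, L[17]='n', prepend. Next row=LF[17]=18
  step 17: row=18, L[18]='h', prepend. Next row=LF[18]=4
  step 18: row=4, L[4]='m', prepend. Next row=LF[4]=13
  step 19: row=13, L[13]='m', prepend. Next row=LF[13]=14
Reversed output: mmhnnjkkhlhkinhlln$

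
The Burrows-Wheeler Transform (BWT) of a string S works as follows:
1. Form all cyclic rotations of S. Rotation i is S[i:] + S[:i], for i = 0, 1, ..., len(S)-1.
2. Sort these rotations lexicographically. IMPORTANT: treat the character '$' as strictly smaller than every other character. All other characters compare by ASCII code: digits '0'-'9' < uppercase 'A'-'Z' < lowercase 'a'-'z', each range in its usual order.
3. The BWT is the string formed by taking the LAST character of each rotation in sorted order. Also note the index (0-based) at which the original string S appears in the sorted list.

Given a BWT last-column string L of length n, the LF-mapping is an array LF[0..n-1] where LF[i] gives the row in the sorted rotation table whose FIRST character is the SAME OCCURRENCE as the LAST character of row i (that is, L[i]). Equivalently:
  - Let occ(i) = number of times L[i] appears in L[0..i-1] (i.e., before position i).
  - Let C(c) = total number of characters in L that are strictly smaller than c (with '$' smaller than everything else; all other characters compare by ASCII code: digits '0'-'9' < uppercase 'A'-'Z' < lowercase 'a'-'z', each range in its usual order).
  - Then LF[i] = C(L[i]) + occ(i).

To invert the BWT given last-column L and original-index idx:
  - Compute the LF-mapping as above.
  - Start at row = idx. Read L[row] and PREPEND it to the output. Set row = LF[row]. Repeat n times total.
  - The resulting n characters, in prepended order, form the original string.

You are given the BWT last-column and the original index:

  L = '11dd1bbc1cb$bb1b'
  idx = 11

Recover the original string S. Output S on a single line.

Answer: bd11bbcbcbb1d11$

Derivation:
LF mapping: 1 2 14 15 3 6 7 12 4 13 8 0 9 10 5 11
Walk LF starting at row 11, prepending L[row]:
  step 1: row=11, L[11]='$', prepend. Next row=LF[11]=0
  step 2: row=0, L[0]='1', prepend. Next row=LF[0]=1
  step 3: row=1, L[1]='1', prepend. Next row=LF[1]=2
  step 4: row=2, L[2]='d', prepend. Next row=LF[2]=14
  step 5: row=14, L[14]='1', prepend. Next row=LF[14]=5
  step 6: row=5, L[5]='b', prepend. Next row=LF[5]=6
  step 7: row=6, L[6]='b', prepend. Next row=LF[6]=7
  step 8: row=7, L[7]='c', prepend. Next row=LF[7]=12
  step 9: row=12, L[12]='b', prepend. Next row=LF[12]=9
  step 10: row=9, L[9]='c', prepend. Next row=LF[9]=13
  step 11: row=13, L[13]='b', prepend. Next row=LF[13]=10
  step 12: row=10, L[10]='b', prepend. Next row=LF[10]=8
  step 13: row=8, L[8]='1', prepend. Next row=LF[8]=4
  step 14: row=4, L[4]='1', prepend. Next row=LF[4]=3
  step 15: row=3, L[3]='d', prepend. Next row=LF[3]=15
  step 16: row=15, L[15]='b', prepend. Next row=LF[15]=11
Reversed output: bd11bbcbcbb1d11$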